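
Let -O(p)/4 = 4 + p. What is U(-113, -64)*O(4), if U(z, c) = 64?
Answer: -2048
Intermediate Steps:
O(p) = -16 - 4*p (O(p) = -4*(4 + p) = -16 - 4*p)
U(-113, -64)*O(4) = 64*(-16 - 4*4) = 64*(-16 - 16) = 64*(-32) = -2048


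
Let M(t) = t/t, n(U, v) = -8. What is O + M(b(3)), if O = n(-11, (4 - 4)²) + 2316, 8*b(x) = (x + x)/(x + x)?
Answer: 2309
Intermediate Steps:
b(x) = ⅛ (b(x) = ((x + x)/(x + x))/8 = ((2*x)/((2*x)))/8 = ((2*x)*(1/(2*x)))/8 = (⅛)*1 = ⅛)
O = 2308 (O = -8 + 2316 = 2308)
M(t) = 1
O + M(b(3)) = 2308 + 1 = 2309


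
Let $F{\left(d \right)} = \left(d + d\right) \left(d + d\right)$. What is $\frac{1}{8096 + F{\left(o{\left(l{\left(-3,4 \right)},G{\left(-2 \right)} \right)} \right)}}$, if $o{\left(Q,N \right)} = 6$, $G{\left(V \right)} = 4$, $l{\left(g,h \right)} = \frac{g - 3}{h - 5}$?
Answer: $\frac{1}{8240} \approx 0.00012136$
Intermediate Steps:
$l{\left(g,h \right)} = \frac{-3 + g}{-5 + h}$
$F{\left(d \right)} = 4 d^{2}$ ($F{\left(d \right)} = 2 d 2 d = 4 d^{2}$)
$\frac{1}{8096 + F{\left(o{\left(l{\left(-3,4 \right)},G{\left(-2 \right)} \right)} \right)}} = \frac{1}{8096 + 4 \cdot 6^{2}} = \frac{1}{8096 + 4 \cdot 36} = \frac{1}{8096 + 144} = \frac{1}{8240}$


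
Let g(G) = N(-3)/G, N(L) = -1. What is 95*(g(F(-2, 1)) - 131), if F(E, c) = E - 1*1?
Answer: -37240/3 ≈ -12413.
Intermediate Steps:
F(E, c) = -1 + E (F(E, c) = E - 1 = -1 + E)
g(G) = -1/G
95*(g(F(-2, 1)) - 131) = 95*(-1/(-1 - 2) - 131) = 95*(-1/(-3) - 131) = 95*(-1*(-1/3) - 131) = 95*(1/3 - 131) = 95*(-392/3) = -37240/3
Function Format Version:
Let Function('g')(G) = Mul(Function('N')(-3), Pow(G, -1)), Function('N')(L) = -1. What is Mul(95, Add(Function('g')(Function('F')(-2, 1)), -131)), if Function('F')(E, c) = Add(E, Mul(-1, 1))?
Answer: Rational(-37240, 3) ≈ -12413.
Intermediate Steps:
Function('F')(E, c) = Add(-1, E) (Function('F')(E, c) = Add(E, -1) = Add(-1, E))
Function('g')(G) = Mul(-1, Pow(G, -1))
Mul(95, Add(Function('g')(Function('F')(-2, 1)), -131)) = Mul(95, Add(Mul(-1, Pow(Add(-1, -2), -1)), -131)) = Mul(95, Add(Mul(-1, Pow(-3, -1)), -131)) = Mul(95, Add(Mul(-1, Rational(-1, 3)), -131)) = Mul(95, Add(Rational(1, 3), -131)) = Mul(95, Rational(-392, 3)) = Rational(-37240, 3)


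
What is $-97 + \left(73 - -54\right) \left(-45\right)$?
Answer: $-5812$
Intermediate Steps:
$-97 + \left(73 - -54\right) \left(-45\right) = -97 + \left(73 + 54\right) \left(-45\right) = -97 + 127 \left(-45\right) = -97 - 5715 = -5812$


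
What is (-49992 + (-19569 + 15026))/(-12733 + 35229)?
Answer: -54535/22496 ≈ -2.4242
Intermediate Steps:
(-49992 + (-19569 + 15026))/(-12733 + 35229) = (-49992 - 4543)/22496 = -54535*1/22496 = -54535/22496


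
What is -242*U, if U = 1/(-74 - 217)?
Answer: 242/291 ≈ 0.83162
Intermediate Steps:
U = -1/291 (U = 1/(-291) = -1/291 ≈ -0.0034364)
-242*U = -242*(-1/291) = 242/291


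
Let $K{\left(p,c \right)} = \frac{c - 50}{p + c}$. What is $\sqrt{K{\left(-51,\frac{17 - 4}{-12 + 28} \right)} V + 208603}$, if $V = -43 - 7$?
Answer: $\frac{3 \sqrt{14941943753}}{803} \approx 456.68$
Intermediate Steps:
$V = -50$
$K{\left(p,c \right)} = \frac{-50 + c}{c + p}$
$\sqrt{K{\left(-51,\frac{17 - 4}{-12 + 28} \right)} V + 208603} = \sqrt{\frac{-50 + \frac{17 - 4}{-12 + 28}}{\frac{17 - 4}{-12 + 28} - 51} \left(-50\right) + 208603} = \sqrt{\frac{-50 + \frac{13}{16}}{\frac{13}{16} - 51} \left(-50\right) + 208603} = \sqrt{\frac{1}{- \frac{803}{16}} \left(- \frac{787}{16}\right) \left(-50\right) + 208603} = \sqrt{\left(- \frac{16}{803}\right) \left(- \frac{787}{16}\right) \left(-50\right) + 208603} = \sqrt{\frac{787}{803} \left(-50\right) + 208603} = \sqrt{- \frac{39350}{803} + 208603} = \sqrt{\frac{167468859}{803}} = \frac{3 \sqrt{14941943753}}{803}$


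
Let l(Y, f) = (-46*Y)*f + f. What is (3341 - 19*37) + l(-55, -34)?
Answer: -83416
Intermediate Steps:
l(Y, f) = f - 46*Y*f (l(Y, f) = -46*Y*f + f = f - 46*Y*f)
(3341 - 19*37) + l(-55, -34) = (3341 - 19*37) - 34*(1 - 46*(-55)) = (3341 - 703) - 34*(1 + 2530) = 2638 - 34*2531 = 2638 - 86054 = -83416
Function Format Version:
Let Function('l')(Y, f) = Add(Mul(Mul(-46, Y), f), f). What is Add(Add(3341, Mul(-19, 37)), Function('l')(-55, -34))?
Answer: -83416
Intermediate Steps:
Function('l')(Y, f) = Add(f, Mul(-46, Y, f)) (Function('l')(Y, f) = Add(Mul(-46, Y, f), f) = Add(f, Mul(-46, Y, f)))
Add(Add(3341, Mul(-19, 37)), Function('l')(-55, -34)) = Add(Add(3341, Mul(-19, 37)), Mul(-34, Add(1, Mul(-46, -55)))) = Add(Add(3341, -703), Mul(-34, Add(1, 2530))) = Add(2638, Mul(-34, 2531)) = Add(2638, -86054) = -83416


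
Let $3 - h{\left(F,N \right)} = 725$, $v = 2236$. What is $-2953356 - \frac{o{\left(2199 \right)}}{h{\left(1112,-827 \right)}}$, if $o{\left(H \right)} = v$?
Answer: $- \frac{1066160398}{361} \approx -2.9534 \cdot 10^{6}$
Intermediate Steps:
$o{\left(H \right)} = 2236$
$h{\left(F,N \right)} = -722$ ($h{\left(F,N \right)} = 3 - 725 = -722$)
$-2953356 - \frac{o{\left(2199 \right)}}{h{\left(1112,-827 \right)}} = -2953356 - \frac{2236}{-722} = -2953356 - 2236 \left(- \frac{1}{722}\right) = -2953356 - - \frac{1118}{361} = -2953356 + \frac{1118}{361} = - \frac{1066160398}{361}$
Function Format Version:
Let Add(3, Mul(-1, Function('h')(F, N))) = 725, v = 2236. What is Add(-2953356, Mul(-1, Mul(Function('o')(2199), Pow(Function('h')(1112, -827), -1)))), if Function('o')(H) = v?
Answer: Rational(-1066160398, 361) ≈ -2.9534e+6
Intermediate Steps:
Function('o')(H) = 2236
Function('h')(F, N) = -722 (Function('h')(F, N) = Add(3, Mul(-1, 725)) = Add(3, -725) = -722)
Add(-2953356, Mul(-1, Mul(Function('o')(2199), Pow(Function('h')(1112, -827), -1)))) = Add(-2953356, Mul(-1, Mul(2236, Pow(-722, -1)))) = Add(-2953356, Mul(-1, Mul(2236, Rational(-1, 722)))) = Add(-2953356, Mul(-1, Rational(-1118, 361))) = Add(-2953356, Rational(1118, 361)) = Rational(-1066160398, 361)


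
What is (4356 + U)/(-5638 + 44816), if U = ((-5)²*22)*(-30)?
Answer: -6072/19589 ≈ -0.30997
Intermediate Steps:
U = -16500 (U = (25*22)*(-30) = 550*(-30) = -16500)
(4356 + U)/(-5638 + 44816) = (4356 - 16500)/(-5638 + 44816) = -12144/39178 = -12144*1/39178 = -6072/19589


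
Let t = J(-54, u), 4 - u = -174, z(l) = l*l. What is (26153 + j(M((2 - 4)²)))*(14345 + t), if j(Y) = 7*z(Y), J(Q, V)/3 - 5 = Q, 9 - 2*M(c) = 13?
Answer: 371717838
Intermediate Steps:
z(l) = l²
M(c) = -2 (M(c) = 9/2 - ½*13 = 9/2 - 13/2 = -2)
u = 178 (u = 4 - 1*(-174) = 4 + 174 = 178)
J(Q, V) = 15 + 3*Q
t = -147 (t = 15 + 3*(-54) = 15 - 162 = -147)
j(Y) = 7*Y²
(26153 + j(M((2 - 4)²)))*(14345 + t) = (26153 + 7*(-2)²)*(14345 - 147) = (26153 + 7*4)*14198 = (26153 + 28)*14198 = 26181*14198 = 371717838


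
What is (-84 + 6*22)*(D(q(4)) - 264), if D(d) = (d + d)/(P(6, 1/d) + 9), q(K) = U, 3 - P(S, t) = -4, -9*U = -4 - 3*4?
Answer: -37984/3 ≈ -12661.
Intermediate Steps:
U = 16/9 (U = -(-4 - 3*4)/9 = -(-4 - 12)/9 = -⅑*(-16) = 16/9 ≈ 1.7778)
P(S, t) = 7 (P(S, t) = 3 - 1*(-4) = 3 + 4 = 7)
q(K) = 16/9
D(d) = d/8 (D(d) = (d + d)/(7 + 9) = (2*d)/16 = (2*d)*(1/16) = d/8)
(-84 + 6*22)*(D(q(4)) - 264) = (-84 + 6*22)*((⅛)*(16/9) - 264) = (-84 + 132)*(2/9 - 264) = 48*(-2374/9) = -37984/3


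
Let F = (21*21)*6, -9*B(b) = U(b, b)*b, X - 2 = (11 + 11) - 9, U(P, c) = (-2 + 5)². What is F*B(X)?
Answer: -39690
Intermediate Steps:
U(P, c) = 9 (U(P, c) = 3² = 9)
X = 15 (X = 2 + ((11 + 11) - 9) = 2 + (22 - 9) = 2 + 13 = 15)
B(b) = -b
F = 2646 (F = 441*6 = 2646)
F*B(X) = 2646*(-1*15) = 2646*(-15) = -39690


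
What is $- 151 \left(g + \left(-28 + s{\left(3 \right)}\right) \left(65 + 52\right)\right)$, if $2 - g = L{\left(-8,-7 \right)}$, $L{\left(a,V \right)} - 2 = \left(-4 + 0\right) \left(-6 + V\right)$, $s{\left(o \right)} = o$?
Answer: $449527$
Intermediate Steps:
$L{\left(a,V \right)} = 26 - 4 V$ ($L{\left(a,V \right)} = 2 + \left(-4 + 0\right) \left(-6 + V\right) = 2 - 4 \left(-6 + V\right) = 2 - \left(-24 + 4 V\right) = 26 - 4 V$)
$g = -52$ ($g = 2 - \left(26 - -28\right) = 2 - \left(26 + 28\right) = 2 - 54 = -52$)
$- 151 \left(g + \left(-28 + s{\left(3 \right)}\right) \left(65 + 52\right)\right) = - 151 \left(-52 + \left(-28 + 3\right) \left(65 + 52\right)\right) = - 151 \left(-52 - 2925\right) = \left(-151\right) \left(-2977\right) = 449527$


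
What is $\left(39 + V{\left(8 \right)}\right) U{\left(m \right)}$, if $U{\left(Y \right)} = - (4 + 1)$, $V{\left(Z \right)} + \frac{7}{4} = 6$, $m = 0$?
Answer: $- \frac{865}{4} \approx -216.25$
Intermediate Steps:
$V{\left(Z \right)} = \frac{17}{4}$ ($V{\left(Z \right)} = - \frac{7}{4} + 6 = \frac{17}{4}$)
$U{\left(Y \right)} = -5$ ($U{\left(Y \right)} = \left(-1\right) 5 = -5$)
$\left(39 + V{\left(8 \right)}\right) U{\left(m \right)} = \left(39 + \frac{17}{4}\right) \left(-5\right) = \frac{173}{4} \left(-5\right) = - \frac{865}{4}$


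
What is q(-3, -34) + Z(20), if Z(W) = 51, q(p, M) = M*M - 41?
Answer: 1166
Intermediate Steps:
q(p, M) = -41 + M**2 (q(p, M) = M**2 - 41 = -41 + M**2)
q(-3, -34) + Z(20) = (-41 + (-34)**2) + 51 = (-41 + 1156) + 51 = 1115 + 51 = 1166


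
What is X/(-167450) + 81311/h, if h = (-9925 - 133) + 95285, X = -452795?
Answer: 614186899/167897190 ≈ 3.6581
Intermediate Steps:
h = 85227 (h = -10058 + 95285 = 85227)
X/(-167450) + 81311/h = -452795/(-167450) + 81311/85227 = -452795*(-1/167450) + 81311*(1/85227) = 5327/1970 + 81311/85227 = 614186899/167897190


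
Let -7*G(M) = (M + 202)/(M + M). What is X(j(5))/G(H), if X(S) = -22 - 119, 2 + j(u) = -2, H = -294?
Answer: 145089/23 ≈ 6308.2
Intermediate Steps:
j(u) = -4 (j(u) = -2 - 2 = -4)
X(S) = -141
G(M) = -(202 + M)/(14*M) (G(M) = -(M + 202)/(7*(M + M)) = -(202 + M)/(7*(2*M)) = -(202 + M)*1/(2*M)/7 = -(202 + M)/(14*M))
X(j(5))/G(H) = -141*(-4116/(-202 - 1*(-294))) = -141*(-4116/(-202 + 294)) = -141/((1/14)*(-1/294)*92) = -141/(-23/1029) = -141*(-1029/23) = 145089/23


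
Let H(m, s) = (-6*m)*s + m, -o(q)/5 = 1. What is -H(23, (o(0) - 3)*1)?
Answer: -1127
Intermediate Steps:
o(q) = -5 (o(q) = -5*1 = -5)
H(m, s) = m - 6*m*s (H(m, s) = -6*m*s + m = m - 6*m*s)
-H(23, (o(0) - 3)*1) = -23*(1 - 6*(-5 - 3)) = -23*(1 - (-48)) = -23*(1 - 6*(-8)) = -23*(1 + 48) = -23*49 = -1*1127 = -1127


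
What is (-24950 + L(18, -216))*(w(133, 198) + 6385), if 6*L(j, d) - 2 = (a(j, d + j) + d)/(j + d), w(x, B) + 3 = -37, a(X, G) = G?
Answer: -3482675325/22 ≈ -1.5830e+8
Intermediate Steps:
w(x, B) = -40 (w(x, B) = -3 - 37 = -40)
L(j, d) = 1/3 + (j + 2*d)/(6*(d + j)) (L(j, d) = 1/3 + (((d + j) + d)/(j + d))/6 = 1/3 + ((j + 2*d)/(d + j))/6 = 1/3 + (j + 2*d)/(6*(d + j)))
(-24950 + L(18, -216))*(w(133, 198) + 6385) = (-24950 + ((1/2)*18 + (2/3)*(-216))/(-216 + 18))*(-40 + 6385) = (-24950 + (9 - 144)/(-198))*6345 = (-24950 - 1/198*(-135))*6345 = (-24950 + 15/22)*6345 = -548885/22*6345 = -3482675325/22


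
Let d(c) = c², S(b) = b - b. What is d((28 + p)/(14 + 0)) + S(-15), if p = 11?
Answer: 1521/196 ≈ 7.7602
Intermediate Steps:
S(b) = 0
d((28 + p)/(14 + 0)) + S(-15) = ((28 + 11)/(14 + 0))² + 0 = (39/14)² + 0 = 1521/196 + 0 = 1521/196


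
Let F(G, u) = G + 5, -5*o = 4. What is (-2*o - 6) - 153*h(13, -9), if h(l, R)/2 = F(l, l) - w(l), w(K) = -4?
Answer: -33682/5 ≈ -6736.4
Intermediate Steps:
o = -⅘ (o = -⅕*4 = -⅘ ≈ -0.80000)
F(G, u) = 5 + G
h(l, R) = 18 + 2*l (h(l, R) = 2*((5 + l) - 1*(-4)) = 2*((5 + l) + 4) = 2*(9 + l) = 18 + 2*l)
(-2*o - 6) - 153*h(13, -9) = (-2*(-⅘) - 6) - 153*(18 + 2*13) = (8/5 - 6) - 153*(18 + 26) = -22/5 - 153*44 = -22/5 - 6732 = -33682/5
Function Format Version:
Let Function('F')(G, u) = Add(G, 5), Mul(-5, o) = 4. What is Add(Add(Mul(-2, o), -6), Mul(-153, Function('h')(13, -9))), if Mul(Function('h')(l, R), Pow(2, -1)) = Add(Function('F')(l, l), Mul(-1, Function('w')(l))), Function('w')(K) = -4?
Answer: Rational(-33682, 5) ≈ -6736.4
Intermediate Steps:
o = Rational(-4, 5) (o = Mul(Rational(-1, 5), 4) = Rational(-4, 5) ≈ -0.80000)
Function('F')(G, u) = Add(5, G)
Function('h')(l, R) = Add(18, Mul(2, l)) (Function('h')(l, R) = Mul(2, Add(Add(5, l), Mul(-1, -4))) = Mul(2, Add(Add(5, l), 4)) = Mul(2, Add(9, l)) = Add(18, Mul(2, l)))
Add(Add(Mul(-2, o), -6), Mul(-153, Function('h')(13, -9))) = Add(Add(Mul(-2, Rational(-4, 5)), -6), Mul(-153, Add(18, Mul(2, 13)))) = Add(Add(Rational(8, 5), -6), Mul(-153, Add(18, 26))) = Add(Rational(-22, 5), Mul(-153, 44)) = Add(Rational(-22, 5), -6732) = Rational(-33682, 5)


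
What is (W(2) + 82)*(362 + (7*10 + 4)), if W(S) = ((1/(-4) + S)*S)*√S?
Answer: 35752 + 1526*√2 ≈ 37910.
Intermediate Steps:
W(S) = S^(3/2)*(-¼ + S) (W(S) = ((-¼ + S)*S)*√S = (S*(-¼ + S))*√S = S^(3/2)*(-¼ + S))
(W(2) + 82)*(362 + (7*10 + 4)) = (2^(3/2)*(-¼ + 2) + 82)*(362 + (7*10 + 4)) = ((2*√2)*(7/4) + 82)*(362 + (70 + 4)) = (7*√2/2 + 82)*(362 + 74) = (82 + 7*√2/2)*436 = 35752 + 1526*√2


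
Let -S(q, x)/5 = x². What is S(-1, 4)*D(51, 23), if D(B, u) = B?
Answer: -4080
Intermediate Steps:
S(q, x) = -5*x²
S(-1, 4)*D(51, 23) = -5*4²*51 = -5*16*51 = -80*51 = -4080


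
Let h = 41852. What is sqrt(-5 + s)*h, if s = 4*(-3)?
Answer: 41852*I*sqrt(17) ≈ 1.7256e+5*I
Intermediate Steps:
s = -12
sqrt(-5 + s)*h = sqrt(-5 - 12)*41852 = sqrt(-17)*41852 = (I*sqrt(17))*41852 = 41852*I*sqrt(17)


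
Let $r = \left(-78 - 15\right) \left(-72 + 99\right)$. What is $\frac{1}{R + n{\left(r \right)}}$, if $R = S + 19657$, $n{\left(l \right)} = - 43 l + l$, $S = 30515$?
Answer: $\frac{1}{155634} \approx 6.4253 \cdot 10^{-6}$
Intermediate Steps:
$r = -2511$ ($r = \left(-93\right) 27 = -2511$)
$n{\left(l \right)} = - 42 l$
$R = 50172$ ($R = 30515 + 19657 = 50172$)
$\frac{1}{R + n{\left(r \right)}} = \frac{1}{50172 - -105462} = \frac{1}{50172 + 105462} = \frac{1}{155634}$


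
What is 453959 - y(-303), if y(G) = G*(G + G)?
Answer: 270341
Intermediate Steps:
y(G) = 2*G² (y(G) = G*(2*G) = 2*G²)
453959 - y(-303) = 453959 - 2*(-303)² = 453959 - 2*91809 = 453959 - 1*183618 = 453959 - 183618 = 270341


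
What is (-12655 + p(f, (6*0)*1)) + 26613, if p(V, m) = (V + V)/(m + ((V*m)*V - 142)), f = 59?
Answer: 990959/71 ≈ 13957.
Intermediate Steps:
p(V, m) = 2*V/(-142 + m + m*V**2) (p(V, m) = (2*V)/(m + (m*V**2 - 142)) = (2*V)/(m + (-142 + m*V**2)) = (2*V)/(-142 + m + m*V**2) = 2*V/(-142 + m + m*V**2))
(-12655 + p(f, (6*0)*1)) + 26613 = (-12655 + 2*59/(-142 + (6*0)*1 + ((6*0)*1)*59**2)) + 26613 = (-12655 + 2*59/(-142 + 0*1 + (0*1)*3481)) + 26613 = (-12655 + 2*59/(-142 + 0 + 0*3481)) + 26613 = (-12655 + 2*59/(-142 + 0 + 0)) + 26613 = (-12655 + 2*59/(-142)) + 26613 = (-12655 + 2*59*(-1/142)) + 26613 = (-12655 - 59/71) + 26613 = -898564/71 + 26613 = 990959/71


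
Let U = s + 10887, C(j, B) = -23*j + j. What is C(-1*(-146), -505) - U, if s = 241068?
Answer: -255167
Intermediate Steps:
C(j, B) = -22*j
U = 251955 (U = 241068 + 10887 = 251955)
C(-1*(-146), -505) - U = -(-22)*(-146) - 1*251955 = -22*146 - 251955 = -3212 - 251955 = -255167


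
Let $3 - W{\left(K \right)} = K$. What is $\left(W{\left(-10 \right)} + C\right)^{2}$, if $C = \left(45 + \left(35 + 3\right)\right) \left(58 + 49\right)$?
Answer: $79103236$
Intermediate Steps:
$W{\left(K \right)} = 3 - K$
$C = 8881$ ($C = \left(45 + 38\right) 107 = 83 \cdot 107 = 8881$)
$\left(W{\left(-10 \right)} + C\right)^{2} = \left(\left(3 - -10\right) + 8881\right)^{2} = \left(\left(3 + 10\right) + 8881\right)^{2} = \left(13 + 8881\right)^{2} = 8894^{2} = 79103236$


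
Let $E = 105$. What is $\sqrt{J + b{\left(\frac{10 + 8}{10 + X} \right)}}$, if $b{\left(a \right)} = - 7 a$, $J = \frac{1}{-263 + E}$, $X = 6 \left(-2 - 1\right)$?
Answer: $\frac{5 \sqrt{15721}}{158} \approx 3.9678$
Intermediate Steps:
$X = -18$ ($X = 6 \left(-3\right) = -18$)
$J = - \frac{1}{158}$ ($J = \frac{1}{-263 + 105} = \frac{1}{-158} = - \frac{1}{158} \approx -0.0063291$)
$\sqrt{J + b{\left(\frac{10 + 8}{10 + X} \right)}} = \sqrt{- \frac{1}{158} - 7 \frac{10 + 8}{10 - 18}} = \sqrt{- \frac{1}{158} - 7 \frac{18}{-8}} = \sqrt{- \frac{1}{158} - 7 \cdot 18 \left(- \frac{1}{8}\right)} = \sqrt{- \frac{1}{158} - - \frac{63}{4}} = \sqrt{- \frac{1}{158} + \frac{63}{4}} = \sqrt{\frac{4975}{316}} = \frac{5 \sqrt{15721}}{158}$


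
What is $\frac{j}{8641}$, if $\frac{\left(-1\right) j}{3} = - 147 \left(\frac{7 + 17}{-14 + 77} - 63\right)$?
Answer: $- \frac{27615}{8641} \approx -3.1958$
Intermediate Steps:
$j = -27615$ ($j = - 3 \left(- 147 \left(\frac{7 + 17}{-14 + 77} - 63\right)\right) = - 3 \left(- 147 \left(\frac{24}{63} - 63\right)\right) = - 3 \left(- 147 \left(24 \cdot \frac{1}{63} - 63\right)\right) = - 3 \left(- 147 \left(\frac{8}{21} - 63\right)\right) = - 3 \left(\left(-147\right) \left(- \frac{1315}{21}\right)\right) = \left(-3\right) 9205 = -27615$)
$\frac{j}{8641} = - \frac{27615}{8641}$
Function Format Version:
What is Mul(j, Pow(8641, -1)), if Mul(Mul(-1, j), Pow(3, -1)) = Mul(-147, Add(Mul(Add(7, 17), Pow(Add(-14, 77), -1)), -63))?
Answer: Rational(-27615, 8641) ≈ -3.1958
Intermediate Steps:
j = -27615 (j = Mul(-3, Mul(-147, Add(Mul(Add(7, 17), Pow(Add(-14, 77), -1)), -63))) = Mul(-3, Mul(-147, Add(Mul(24, Pow(63, -1)), -63))) = Mul(-3, Mul(-147, Add(Mul(24, Rational(1, 63)), -63))) = Mul(-3, Mul(-147, Add(Rational(8, 21), -63))) = Mul(-3, Mul(-147, Rational(-1315, 21))) = Mul(-3, 9205) = -27615)
Mul(j, Pow(8641, -1)) = Mul(-27615, Pow(8641, -1)) = Mul(-27615, Rational(1, 8641)) = Rational(-27615, 8641)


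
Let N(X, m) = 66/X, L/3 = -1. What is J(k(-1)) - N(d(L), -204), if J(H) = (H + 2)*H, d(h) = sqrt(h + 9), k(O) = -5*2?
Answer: 80 - 11*sqrt(6) ≈ 53.056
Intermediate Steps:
L = -3 (L = 3*(-1) = -3)
k(O) = -10
d(h) = sqrt(9 + h)
J(H) = H*(2 + H) (J(H) = (2 + H)*H = H*(2 + H))
J(k(-1)) - N(d(L), -204) = -10*(2 - 10) - 66/(sqrt(9 - 3)) = -10*(-8) - 66/(sqrt(6)) = 80 - 66*sqrt(6)/6 = 80 - 11*sqrt(6)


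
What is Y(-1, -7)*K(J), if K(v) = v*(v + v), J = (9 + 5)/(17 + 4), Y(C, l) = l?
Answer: -56/9 ≈ -6.2222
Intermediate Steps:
J = ⅔ (J = 14/21 = 14*(1/21) = ⅔ ≈ 0.66667)
K(v) = 2*v² (K(v) = v*(2*v) = 2*v²)
Y(-1, -7)*K(J) = -14*(⅔)² = -14*4/9 = -7*8/9 = -56/9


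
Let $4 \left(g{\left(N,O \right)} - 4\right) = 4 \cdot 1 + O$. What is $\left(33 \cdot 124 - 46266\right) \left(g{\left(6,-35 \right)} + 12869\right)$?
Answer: $- \frac{1085158107}{2} \approx -5.4258 \cdot 10^{8}$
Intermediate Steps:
$g{\left(N,O \right)} = 5 + \frac{O}{4}$ ($g{\left(N,O \right)} = 4 + \frac{4 \cdot 1 + O}{4} = 4 + \frac{4 + O}{4} = 4 + \left(1 + \frac{O}{4}\right) = 5 + \frac{O}{4}$)
$\left(33 \cdot 124 - 46266\right) \left(g{\left(6,-35 \right)} + 12869\right) = \left(33 \cdot 124 - 46266\right) \left(\left(5 + \frac{1}{4} \left(-35\right)\right) + 12869\right) = \left(4092 - 46266\right) \left(\left(5 - \frac{35}{4}\right) + 12869\right) = - 42174 \left(- \frac{15}{4} + 12869\right) = \left(-42174\right) \frac{51461}{4} = - \frac{1085158107}{2}$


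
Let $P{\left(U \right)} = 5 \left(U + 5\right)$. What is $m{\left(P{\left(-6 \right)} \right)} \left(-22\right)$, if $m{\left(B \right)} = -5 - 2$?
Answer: $154$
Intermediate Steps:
$P{\left(U \right)} = 25 + 5 U$ ($P{\left(U \right)} = 5 \left(5 + U\right) = 25 + 5 U$)
$m{\left(B \right)} = -7$
$m{\left(P{\left(-6 \right)} \right)} \left(-22\right) = \left(-7\right) \left(-22\right) = 154$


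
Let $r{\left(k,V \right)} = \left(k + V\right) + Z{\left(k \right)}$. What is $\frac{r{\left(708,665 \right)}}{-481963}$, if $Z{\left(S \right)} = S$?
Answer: $- \frac{2081}{481963} \approx -0.0043178$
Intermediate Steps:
$r{\left(k,V \right)} = V + 2 k$ ($r{\left(k,V \right)} = \left(k + V\right) + k = \left(V + k\right) + k = V + 2 k$)
$\frac{r{\left(708,665 \right)}}{-481963} = \frac{665 + 2 \cdot 708}{-481963} = \left(665 + 1416\right) \left(- \frac{1}{481963}\right) = 2081 \left(- \frac{1}{481963}\right) = - \frac{2081}{481963}$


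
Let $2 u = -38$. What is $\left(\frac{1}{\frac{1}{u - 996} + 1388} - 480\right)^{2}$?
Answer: $\frac{457289859832731025}{1984770974761} \approx 2.304 \cdot 10^{5}$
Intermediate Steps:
$u = -19$ ($u = \frac{1}{2} \left(-38\right) = -19$)
$\left(\frac{1}{\frac{1}{u - 996} + 1388} - 480\right)^{2} = \left(\frac{1}{\frac{1}{-19 - 996} + 1388} - 480\right)^{2} = \left(\frac{1}{\frac{1}{-1015} + 1388} - 480\right)^{2} = \left(\frac{1}{- \frac{1}{1015} + 1388} - 480\right)^{2} = \left(\frac{1}{\frac{1408819}{1015}} - 480\right)^{2} = \left(\frac{1015}{1408819} - 480\right)^{2} = \left(- \frac{676232105}{1408819}\right)^{2} = \frac{457289859832731025}{1984770974761}$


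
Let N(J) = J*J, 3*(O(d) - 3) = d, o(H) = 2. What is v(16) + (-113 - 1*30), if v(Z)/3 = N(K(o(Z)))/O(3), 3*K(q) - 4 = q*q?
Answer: -413/3 ≈ -137.67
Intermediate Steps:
O(d) = 3 + d/3
K(q) = 4/3 + q²/3 (K(q) = 4/3 + (q*q)/3 = 4/3 + q²/3)
N(J) = J²
v(Z) = 16/3 (v(Z) = 3*((4/3 + (⅓)*2²)²/(3 + (⅓)*3)) = 3*((4/3 + (⅓)*4)²/(3 + 1)) = 3*((4/3 + 4/3)²/4) = 3*((8/3)²*(¼)) = 3*((64/9)*(¼)) = 3*(16/9) = 16/3)
v(16) + (-113 - 1*30) = 16/3 + (-113 - 1*30) = 16/3 + (-113 - 30) = 16/3 - 143 = -413/3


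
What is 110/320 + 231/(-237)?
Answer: -1595/2528 ≈ -0.63093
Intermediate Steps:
110/320 + 231/(-237) = 110*(1/320) + 231*(-1/237) = 11/32 - 77/79 = -1595/2528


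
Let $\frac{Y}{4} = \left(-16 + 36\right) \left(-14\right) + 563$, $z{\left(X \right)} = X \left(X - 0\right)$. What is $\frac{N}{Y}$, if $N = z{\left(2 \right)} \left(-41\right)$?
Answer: $- \frac{41}{283} \approx -0.14488$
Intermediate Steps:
$z{\left(X \right)} = X^{2}$ ($z{\left(X \right)} = X \left(X + 0\right) = X X = X^{2}$)
$Y = 1132$ ($Y = 4 \left(\left(-16 + 36\right) \left(-14\right) + 563\right) = 4 \left(20 \left(-14\right) + 563\right) = 4 \left(-280 + 563\right) = 4 \cdot 283 = 1132$)
$N = -164$ ($N = 2^{2} \left(-41\right) = 4 \left(-41\right) = -164$)
$\frac{N}{Y} = - \frac{164}{1132} = \left(-164\right) \frac{1}{1132} = - \frac{41}{283}$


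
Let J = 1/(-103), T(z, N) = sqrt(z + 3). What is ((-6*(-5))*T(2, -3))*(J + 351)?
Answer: 1084560*sqrt(5)/103 ≈ 23545.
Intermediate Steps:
T(z, N) = sqrt(3 + z)
J = -1/103 ≈ -0.0097087
((-6*(-5))*T(2, -3))*(J + 351) = ((-6*(-5))*sqrt(3 + 2))*(-1/103 + 351) = (30*sqrt(5))*(36152/103) = 1084560*sqrt(5)/103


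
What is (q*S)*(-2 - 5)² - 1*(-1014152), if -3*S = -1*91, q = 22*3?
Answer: 1112250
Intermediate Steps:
q = 66
S = 91/3 (S = -(-1)*91/3 = -⅓*(-91) = 91/3 ≈ 30.333)
(q*S)*(-2 - 5)² - 1*(-1014152) = (66*(91/3))*(-2 - 5)² - 1*(-1014152) = 2002*(-7)² + 1014152 = 2002*49 + 1014152 = 98098 + 1014152 = 1112250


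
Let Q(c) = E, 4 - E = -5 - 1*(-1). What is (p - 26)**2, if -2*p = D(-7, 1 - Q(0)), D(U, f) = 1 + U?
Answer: 529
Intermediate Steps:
E = 8 (E = 4 - (-5 - 1*(-1)) = 4 - (-5 + 1) = 4 - 1*(-4) = 4 + 4 = 8)
Q(c) = 8
p = 3 (p = -(1 - 7)/2 = -1/2*(-6) = 3)
(p - 26)**2 = (3 - 26)**2 = (-23)**2 = 529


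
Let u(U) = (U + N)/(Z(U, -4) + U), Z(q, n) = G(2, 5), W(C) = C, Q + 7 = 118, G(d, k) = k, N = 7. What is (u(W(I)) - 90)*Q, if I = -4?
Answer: -9657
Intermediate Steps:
Q = 111 (Q = -7 + 118 = 111)
Z(q, n) = 5
u(U) = (7 + U)/(5 + U) (u(U) = (U + 7)/(5 + U) = (7 + U)/(5 + U))
(u(W(I)) - 90)*Q = ((7 - 4)/(5 - 4) - 90)*111 = (3/1 - 90)*111 = (1*3 - 90)*111 = (3 - 90)*111 = -87*111 = -9657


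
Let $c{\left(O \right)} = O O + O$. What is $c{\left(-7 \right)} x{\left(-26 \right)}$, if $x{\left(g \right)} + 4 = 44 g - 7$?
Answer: $-48510$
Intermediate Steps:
$c{\left(O \right)} = O + O^{2}$ ($c{\left(O \right)} = O^{2} + O = O + O^{2}$)
$x{\left(g \right)} = -11 + 44 g$ ($x{\left(g \right)} = -4 + \left(44 g - 7\right) = -4 + \left(-7 + 44 g\right) = -11 + 44 g$)
$c{\left(-7 \right)} x{\left(-26 \right)} = - 7 \left(1 - 7\right) \left(-11 + 44 \left(-26\right)\right) = \left(-7\right) \left(-6\right) \left(-11 - 1144\right) = 42 \left(-1155\right) = -48510$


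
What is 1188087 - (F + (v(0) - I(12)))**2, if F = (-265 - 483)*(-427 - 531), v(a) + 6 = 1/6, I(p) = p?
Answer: -18484771792477/36 ≈ -5.1347e+11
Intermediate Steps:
v(a) = -35/6 (v(a) = -6 + 1/6 = -35/6)
F = 716584 (F = -748*(-958) = 716584)
1188087 - (F + (v(0) - I(12)))**2 = 1188087 - (716584 + (-35/6 - 1*12))**2 = 1188087 - (716584 + (-35/6 - 12))**2 = 1188087 - (716584 - 107/6)**2 = 1188087 - (4299397/6)**2 = 1188087 - 1*18484814563609/36 = 1188087 - 18484814563609/36 = -18484771792477/36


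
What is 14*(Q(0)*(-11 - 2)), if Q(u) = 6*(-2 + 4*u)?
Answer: 2184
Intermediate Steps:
Q(u) = -12 + 24*u
14*(Q(0)*(-11 - 2)) = 14*((-12 + 24*0)*(-11 - 2)) = 14*((-12 + 0)*(-13)) = 14*(-12*(-13)) = 14*156 = 2184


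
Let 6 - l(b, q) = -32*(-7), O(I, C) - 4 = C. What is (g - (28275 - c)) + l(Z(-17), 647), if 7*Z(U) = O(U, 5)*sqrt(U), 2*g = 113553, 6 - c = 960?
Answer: 54659/2 ≈ 27330.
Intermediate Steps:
c = -954 (c = 6 - 1*960 = 6 - 960 = -954)
g = 113553/2 (g = (1/2)*113553 = 113553/2 ≈ 56777.)
O(I, C) = 4 + C
Z(U) = 9*sqrt(U)/7 (Z(U) = ((4 + 5)*sqrt(U))/7 = (9*sqrt(U))/7 = 9*sqrt(U)/7)
l(b, q) = -218 (l(b, q) = 6 - (-32)*(-7) = 6 - 1*224 = 6 - 224 = -218)
(g - (28275 - c)) + l(Z(-17), 647) = (113553/2 - (28275 - 1*(-954))) - 218 = (113553/2 - (28275 + 954)) - 218 = (113553/2 - 1*29229) - 218 = (113553/2 - 29229) - 218 = 55095/2 - 218 = 54659/2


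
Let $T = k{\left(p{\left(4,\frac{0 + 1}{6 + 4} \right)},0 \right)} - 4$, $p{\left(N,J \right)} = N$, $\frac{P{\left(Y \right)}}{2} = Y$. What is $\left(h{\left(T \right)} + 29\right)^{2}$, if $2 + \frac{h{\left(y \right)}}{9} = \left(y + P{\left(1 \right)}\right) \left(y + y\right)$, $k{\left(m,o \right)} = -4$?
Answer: $765625$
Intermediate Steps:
$P{\left(Y \right)} = 2 Y$
$T = -8$ ($T = -4 - 4 = -8$)
$h{\left(y \right)} = -18 + 18 y \left(2 + y\right)$ ($h{\left(y \right)} = -18 + 9 \left(y + 2 \cdot 1\right) \left(y + y\right) = -18 + 9 \left(y + 2\right) 2 y = -18 + 9 \left(2 + y\right) 2 y = -18 + 9 \cdot 2 y \left(2 + y\right) = -18 + 18 y \left(2 + y\right)$)
$\left(h{\left(T \right)} + 29\right)^{2} = \left(\left(-18 + 18 \left(-8\right)^{2} + 36 \left(-8\right)\right) + 29\right)^{2} = \left(\left(-18 + 18 \cdot 64 - 288\right) + 29\right)^{2} = \left(\left(-18 + 1152 - 288\right) + 29\right)^{2} = \left(846 + 29\right)^{2} = 875^{2} = 765625$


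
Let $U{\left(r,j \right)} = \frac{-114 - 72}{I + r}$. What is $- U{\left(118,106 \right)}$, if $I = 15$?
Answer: $\frac{186}{133} \approx 1.3985$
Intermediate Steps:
$U{\left(r,j \right)} = - \frac{186}{15 + r}$ ($U{\left(r,j \right)} = \frac{-114 - 72}{15 + r} = - \frac{186}{15 + r}$)
$- U{\left(118,106 \right)} = - \frac{-186}{15 + 118} = - \frac{-186}{133} = \left(-1\right) \left(- \frac{186}{133}\right) = \frac{186}{133}$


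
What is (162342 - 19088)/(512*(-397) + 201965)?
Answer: -143254/1299 ≈ -110.28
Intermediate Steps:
(162342 - 19088)/(512*(-397) + 201965) = 143254/(-203264 + 201965) = 143254/(-1299) = 143254*(-1/1299) = -143254/1299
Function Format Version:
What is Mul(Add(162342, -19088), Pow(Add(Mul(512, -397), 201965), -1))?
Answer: Rational(-143254, 1299) ≈ -110.28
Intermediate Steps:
Mul(Add(162342, -19088), Pow(Add(Mul(512, -397), 201965), -1)) = Mul(143254, Pow(Add(-203264, 201965), -1)) = Mul(143254, Pow(-1299, -1)) = Mul(143254, Rational(-1, 1299)) = Rational(-143254, 1299)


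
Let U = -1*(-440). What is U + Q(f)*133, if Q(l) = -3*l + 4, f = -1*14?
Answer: 6558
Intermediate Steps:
f = -14
Q(l) = 4 - 3*l
U = 440
U + Q(f)*133 = 440 + (4 - 3*(-14))*133 = 440 + (4 + 42)*133 = 440 + 46*133 = 440 + 6118 = 6558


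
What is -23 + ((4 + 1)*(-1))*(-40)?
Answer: 177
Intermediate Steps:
-23 + ((4 + 1)*(-1))*(-40) = -23 + (5*(-1))*(-40) = -23 - 5*(-40) = -23 + 200 = 177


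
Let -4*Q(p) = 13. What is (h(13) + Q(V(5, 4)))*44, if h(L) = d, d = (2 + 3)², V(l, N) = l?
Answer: 957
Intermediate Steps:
d = 25 (d = 5² = 25)
Q(p) = -13/4 (Q(p) = -¼*13 = -13/4)
h(L) = 25
(h(13) + Q(V(5, 4)))*44 = (25 - 13/4)*44 = (87/4)*44 = 957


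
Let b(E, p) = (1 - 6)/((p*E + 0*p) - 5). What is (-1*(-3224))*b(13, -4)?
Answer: 16120/57 ≈ 282.81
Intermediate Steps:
b(E, p) = -5/(-5 + E*p) (b(E, p) = -5/((E*p + 0) - 5) = -5/(E*p - 5) = -5/(-5 + E*p))
(-1*(-3224))*b(13, -4) = (-1*(-3224))*(-5/(-5 + 13*(-4))) = 3224*(-5/(-5 - 52)) = 3224*(-5/(-57)) = 3224*(-5*(-1/57)) = 3224*(5/57) = 16120/57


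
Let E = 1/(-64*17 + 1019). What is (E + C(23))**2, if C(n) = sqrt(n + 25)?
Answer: 228529/4761 - 8*sqrt(3)/69 ≈ 47.799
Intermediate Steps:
C(n) = sqrt(25 + n)
E = -1/69 (E = 1/(-1088 + 1019) = 1/(-69) = -1/69 ≈ -0.014493)
(E + C(23))**2 = (-1/69 + sqrt(25 + 23))**2 = (-1/69 + sqrt(48))**2 = (-1/69 + 4*sqrt(3))**2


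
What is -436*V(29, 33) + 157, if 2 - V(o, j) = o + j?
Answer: 26317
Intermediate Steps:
V(o, j) = 2 - j - o (V(o, j) = 2 - (o + j) = 2 - (j + o) = 2 + (-j - o) = 2 - j - o)
-436*V(29, 33) + 157 = -436*(2 - 1*33 - 1*29) + 157 = -436*(2 - 33 - 29) + 157 = -436*(-60) + 157 = 26160 + 157 = 26317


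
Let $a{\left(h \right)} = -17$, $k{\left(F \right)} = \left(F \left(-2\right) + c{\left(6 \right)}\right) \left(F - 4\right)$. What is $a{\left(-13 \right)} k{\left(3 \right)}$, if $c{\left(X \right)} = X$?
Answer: $0$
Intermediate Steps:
$k{\left(F \right)} = \left(-4 + F\right) \left(6 - 2 F\right)$ ($k{\left(F \right)} = \left(F \left(-2\right) + 6\right) \left(F - 4\right) = \left(- 2 F + 6\right) \left(-4 + F\right) = \left(6 - 2 F\right) \left(-4 + F\right) = \left(-4 + F\right) \left(6 - 2 F\right)$)
$a{\left(-13 \right)} k{\left(3 \right)} = - 17 \left(-24 - 2 \cdot 3^{2} + 14 \cdot 3\right) = - 17 \left(-24 - 18 + 42\right) = \left(-17\right) 0 = 0$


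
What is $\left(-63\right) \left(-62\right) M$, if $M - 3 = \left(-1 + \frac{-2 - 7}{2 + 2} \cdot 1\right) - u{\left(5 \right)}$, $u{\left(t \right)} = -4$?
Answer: $\frac{29295}{2} \approx 14648.0$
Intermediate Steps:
$M = \frac{15}{4}$ ($M = 3 + \left(\left(-1 + \frac{-2 - 7}{2 + 2} \cdot 1\right) - -4\right) = 3 + \left(\left(-1 + \frac{-2 - 7}{4} \cdot 1\right) + 4\right) = 3 + \left(\left(-1 + \left(-2 - 7\right) \frac{1}{4} \cdot 1\right) + 4\right) = 3 + \left(\left(-1 + \left(-9\right) \frac{1}{4} \cdot 1\right) + 4\right) = 3 + \left(\left(-1 - \frac{9}{4}\right) + 4\right) = 3 + \left(- \frac{13}{4} + 4\right) = 3 + \frac{3}{4} = \frac{15}{4} \approx 3.75$)
$\left(-63\right) \left(-62\right) M = \left(-63\right) \left(-62\right) \frac{15}{4} = 3906 \cdot \frac{15}{4} = \frac{29295}{2}$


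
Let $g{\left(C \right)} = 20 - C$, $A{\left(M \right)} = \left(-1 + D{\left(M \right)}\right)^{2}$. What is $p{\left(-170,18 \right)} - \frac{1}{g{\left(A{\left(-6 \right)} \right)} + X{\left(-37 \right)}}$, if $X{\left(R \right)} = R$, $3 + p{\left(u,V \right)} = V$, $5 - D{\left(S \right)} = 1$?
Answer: $\frac{391}{26} \approx 15.038$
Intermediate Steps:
$D{\left(S \right)} = 4$ ($D{\left(S \right)} = 5 - 1 = 4$)
$p{\left(u,V \right)} = -3 + V$
$A{\left(M \right)} = 9$ ($A{\left(M \right)} = \left(-1 + 4\right)^{2} = 3^{2} = 9$)
$p{\left(-170,18 \right)} - \frac{1}{g{\left(A{\left(-6 \right)} \right)} + X{\left(-37 \right)}} = \left(-3 + 18\right) - \frac{1}{\left(20 - 9\right) - 37} = 15 - \frac{1}{\left(20 - 9\right) - 37} = 15 - \frac{1}{11 - 37} = 15 - \frac{1}{-26} = 15 - - \frac{1}{26} = 15 + \frac{1}{26} = \frac{391}{26}$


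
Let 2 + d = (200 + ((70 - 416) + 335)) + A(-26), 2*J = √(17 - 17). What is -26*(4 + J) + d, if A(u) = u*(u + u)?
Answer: 1435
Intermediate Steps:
A(u) = 2*u² (A(u) = u*(2*u) = 2*u²)
J = 0 (J = √(17 - 17)/2 = √0/2 = (½)*0 = 0)
d = 1539 (d = -2 + ((200 + ((70 - 416) + 335)) + 2*(-26)²) = -2 + ((200 + (-346 + 335)) + 2*676) = -2 + ((200 - 11) + 1352) = -2 + (189 + 1352) = -2 + 1541 = 1539)
-26*(4 + J) + d = -26*(4 + 0) + 1539 = -26*4 + 1539 = -104 + 1539 = 1435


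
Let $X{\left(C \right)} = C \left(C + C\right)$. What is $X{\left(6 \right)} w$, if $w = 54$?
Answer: $3888$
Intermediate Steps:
$X{\left(C \right)} = 2 C^{2}$ ($X{\left(C \right)} = C 2 C = 2 C^{2}$)
$X{\left(6 \right)} w = 2 \cdot 6^{2} \cdot 54 = 2 \cdot 36 \cdot 54 = 72 \cdot 54 = 3888$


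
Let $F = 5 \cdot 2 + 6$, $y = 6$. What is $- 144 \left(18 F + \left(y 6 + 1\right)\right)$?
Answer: $-46800$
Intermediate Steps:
$F = 16$ ($F = 10 + 6 = 16$)
$- 144 \left(18 F + \left(y 6 + 1\right)\right) = - 144 \left(18 \cdot 16 + \left(6 \cdot 6 + 1\right)\right) = - 144 \left(288 + \left(36 + 1\right)\right) = - 144 \left(288 + 37\right) = \left(-144\right) 325 = -46800$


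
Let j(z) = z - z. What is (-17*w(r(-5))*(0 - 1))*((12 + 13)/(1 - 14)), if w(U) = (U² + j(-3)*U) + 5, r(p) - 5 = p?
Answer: -2125/13 ≈ -163.46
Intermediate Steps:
r(p) = 5 + p
j(z) = 0
w(U) = 5 + U² (w(U) = (U² + 0*U) + 5 = (U² + 0) + 5 = U² + 5 = 5 + U²)
(-17*w(r(-5))*(0 - 1))*((12 + 13)/(1 - 14)) = (-17*(5 + (5 - 5)²)*(0 - 1))*((12 + 13)/(1 - 14)) = (-17*(5 + 0²)*(-1))*(25/(-13)) = (-17*(5 + 0)*(-1))*(25*(-1/13)) = -85*(-1)*(-25/13) = -17*(-5)*(-25/13) = 85*(-25/13) = -2125/13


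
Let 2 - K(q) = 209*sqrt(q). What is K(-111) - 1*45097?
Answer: -45095 - 209*I*sqrt(111) ≈ -45095.0 - 2202.0*I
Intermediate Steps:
K(q) = 2 - 209*sqrt(q)
K(-111) - 1*45097 = (2 - 209*I*sqrt(111)) - 1*45097 = (2 - 209*I*sqrt(111)) - 45097 = -45095 - 209*I*sqrt(111)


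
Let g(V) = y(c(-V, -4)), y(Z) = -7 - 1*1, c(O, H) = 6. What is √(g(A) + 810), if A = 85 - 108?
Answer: √802 ≈ 28.320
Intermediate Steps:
y(Z) = -8 (y(Z) = -7 - 1 = -8)
A = -23
g(V) = -8
√(g(A) + 810) = √(-8 + 810) = √802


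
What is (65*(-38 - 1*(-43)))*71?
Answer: 23075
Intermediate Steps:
(65*(-38 - 1*(-43)))*71 = (65*(-38 + 43))*71 = (65*5)*71 = 325*71 = 23075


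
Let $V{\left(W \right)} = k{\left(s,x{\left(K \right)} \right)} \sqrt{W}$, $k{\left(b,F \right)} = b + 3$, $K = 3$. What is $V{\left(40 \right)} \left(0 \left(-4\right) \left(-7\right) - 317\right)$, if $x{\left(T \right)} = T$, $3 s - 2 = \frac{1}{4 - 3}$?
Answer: $- 2536 \sqrt{10} \approx -8019.5$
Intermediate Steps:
$s = 1$ ($s = \frac{2}{3} + \frac{1}{3 \left(4 - 3\right)} = \frac{2}{3} + \frac{1}{3 \cdot 1} = \frac{2}{3} + \frac{1}{3} \cdot 1 = \frac{2}{3} + \frac{1}{3} = 1$)
$k{\left(b,F \right)} = 3 + b$
$V{\left(W \right)} = 4 \sqrt{W}$ ($V{\left(W \right)} = \left(3 + 1\right) \sqrt{W} = 4 \sqrt{W}$)
$V{\left(40 \right)} \left(0 \left(-4\right) \left(-7\right) - 317\right) = 4 \sqrt{40} \left(0 \left(-4\right) \left(-7\right) - 317\right) = 4 \cdot 2 \sqrt{10} \left(0 \left(-7\right) - 317\right) = 8 \sqrt{10} \left(0 - 317\right) = 8 \sqrt{10} \left(-317\right) = - 2536 \sqrt{10}$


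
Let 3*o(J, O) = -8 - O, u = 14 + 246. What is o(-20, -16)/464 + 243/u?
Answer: 21271/22620 ≈ 0.94036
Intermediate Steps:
u = 260
o(J, O) = -8/3 - O/3 (o(J, O) = (-8 - O)/3 = -8/3 - O/3)
o(-20, -16)/464 + 243/u = (-8/3 - ⅓*(-16))/464 + 243/260 = (-8/3 + 16/3)*(1/464) + 243*(1/260) = (8/3)*(1/464) + 243/260 = 1/174 + 243/260 = 21271/22620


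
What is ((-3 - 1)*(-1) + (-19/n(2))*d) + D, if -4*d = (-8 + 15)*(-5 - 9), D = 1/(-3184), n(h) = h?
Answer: -728341/3184 ≈ -228.75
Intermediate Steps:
D = -1/3184 ≈ -0.00031407
d = 49/2 (d = -(-8 + 15)*(-5 - 9)/4 = -7*(-14)/4 = -¼*(-98) = 49/2 ≈ 24.500)
((-3 - 1)*(-1) + (-19/n(2))*d) + D = ((-3 - 1)*(-1) - 19/2*(49/2)) - 1/3184 = (-4*(-1) - 19*½*(49/2)) - 1/3184 = (4 - 19/2*49/2) - 1/3184 = (4 - 931/4) - 1/3184 = -915/4 - 1/3184 = -728341/3184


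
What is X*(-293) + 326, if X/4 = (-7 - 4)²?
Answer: -141486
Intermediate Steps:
X = 484 (X = 4*(-7 - 4)² = 4*(-11)² = 4*121 = 484)
X*(-293) + 326 = 484*(-293) + 326 = -141812 + 326 = -141486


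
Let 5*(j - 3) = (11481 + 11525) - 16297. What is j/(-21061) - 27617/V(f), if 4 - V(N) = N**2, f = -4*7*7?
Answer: 2649925897/4044975660 ≈ 0.65512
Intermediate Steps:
j = 6724/5 (j = 3 + ((11481 + 11525) - 16297)/5 = 3 + (23006 - 16297)/5 = 3 + (1/5)*6709 = 3 + 6709/5 = 6724/5 ≈ 1344.8)
f = -196 (f = -28*7 = -196)
V(N) = 4 - N**2
j/(-21061) - 27617/V(f) = (6724/5)/(-21061) - 27617/(4 - 1*(-196)**2) = (6724/5)*(-1/21061) - 27617/(4 - 1*38416) = -6724/105305 - 27617/(4 - 38416) = -6724/105305 - 27617/(-38412) = -6724/105305 - 27617*(-1/38412) = -6724/105305 + 27617/38412 = 2649925897/4044975660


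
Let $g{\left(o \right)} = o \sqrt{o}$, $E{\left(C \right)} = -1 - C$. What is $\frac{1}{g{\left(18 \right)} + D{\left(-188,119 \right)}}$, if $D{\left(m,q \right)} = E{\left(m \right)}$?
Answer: $\frac{187}{29137} - \frac{54 \sqrt{2}}{29137} \approx 0.003797$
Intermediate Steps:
$g{\left(o \right)} = o^{\frac{3}{2}}$
$D{\left(m,q \right)} = -1 - m$
$\frac{1}{g{\left(18 \right)} + D{\left(-188,119 \right)}} = \frac{1}{18^{\frac{3}{2}} - -187} = \frac{1}{54 \sqrt{2} + \left(-1 + 188\right)} = \frac{1}{54 \sqrt{2} + 187} = \frac{1}{187 + 54 \sqrt{2}}$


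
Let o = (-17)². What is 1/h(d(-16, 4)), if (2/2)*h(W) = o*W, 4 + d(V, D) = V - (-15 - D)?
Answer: -1/289 ≈ -0.0034602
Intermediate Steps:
o = 289
d(V, D) = 11 + D + V (d(V, D) = -4 + (V - (-15 - D)) = -4 + (V + (15 + D)) = -4 + (15 + D + V) = 11 + D + V)
h(W) = 289*W
1/h(d(-16, 4)) = 1/(289*(11 + 4 - 16)) = 1/(289*(-1)) = 1/(-289) = -1/289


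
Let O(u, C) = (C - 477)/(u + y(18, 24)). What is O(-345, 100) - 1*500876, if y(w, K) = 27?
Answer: -159278191/318 ≈ -5.0088e+5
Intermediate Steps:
O(u, C) = (-477 + C)/(27 + u) (O(u, C) = (C - 477)/(u + 27) = (-477 + C)/(27 + u))
O(-345, 100) - 1*500876 = (-477 + 100)/(27 - 345) - 1*500876 = -377/(-318) - 500876 = -1/318*(-377) - 500876 = 377/318 - 500876 = -159278191/318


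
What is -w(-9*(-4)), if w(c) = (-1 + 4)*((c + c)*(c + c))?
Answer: -15552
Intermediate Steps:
w(c) = 12*c**2 (w(c) = 3*((2*c)*(2*c)) = 3*(4*c**2) = 12*c**2)
-w(-9*(-4)) = -12*(-9*(-4))**2 = -12*36**2 = -12*1296 = -1*15552 = -15552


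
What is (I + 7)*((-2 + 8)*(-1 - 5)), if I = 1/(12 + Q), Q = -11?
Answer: -288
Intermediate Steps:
I = 1 (I = 1/(12 - 11) = 1/1 = 1)
(I + 7)*((-2 + 8)*(-1 - 5)) = (1 + 7)*((-2 + 8)*(-1 - 5)) = 8*(6*(-6)) = 8*(-36) = -288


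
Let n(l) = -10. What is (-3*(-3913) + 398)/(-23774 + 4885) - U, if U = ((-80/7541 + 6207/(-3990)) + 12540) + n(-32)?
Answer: -2373605842113629/189447792170 ≈ -12529.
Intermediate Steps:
U = 125654302171/10029530 (U = ((-80/7541 + 6207/(-3990)) + 12540) - 10 = ((-80*1/7541 + 6207*(-1/3990)) + 12540) - 10 = ((-80/7541 - 2069/1330) + 12540) - 10 = (-15708729/10029530 + 12540) - 10 = 125754597471/10029530 - 10 = 125654302171/10029530 ≈ 12528.)
(-3*(-3913) + 398)/(-23774 + 4885) - U = (-3*(-3913) + 398)/(-23774 + 4885) - 1*125654302171/10029530 = (11739 + 398)/(-18889) - 125654302171/10029530 = 12137*(-1/18889) - 125654302171/10029530 = -12137/18889 - 125654302171/10029530 = -2373605842113629/189447792170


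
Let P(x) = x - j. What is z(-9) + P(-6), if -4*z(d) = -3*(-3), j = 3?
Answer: -45/4 ≈ -11.250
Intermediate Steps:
P(x) = -3 + x (P(x) = x - 1*3 = x - 3 = -3 + x)
z(d) = -9/4 (z(d) = -(-3)*(-3)/4 = -¼*9 = -9/4)
z(-9) + P(-6) = -9/4 + (-3 - 6) = -9/4 - 9 = -45/4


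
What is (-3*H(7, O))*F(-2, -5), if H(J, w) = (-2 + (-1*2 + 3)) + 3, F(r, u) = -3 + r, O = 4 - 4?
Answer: 30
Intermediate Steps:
O = 0
H(J, w) = 2 (H(J, w) = (-2 + (-2 + 3)) + 3 = (-2 + 1) + 3 = -1 + 3 = 2)
(-3*H(7, O))*F(-2, -5) = (-3*2)*(-3 - 2) = -6*(-5) = 30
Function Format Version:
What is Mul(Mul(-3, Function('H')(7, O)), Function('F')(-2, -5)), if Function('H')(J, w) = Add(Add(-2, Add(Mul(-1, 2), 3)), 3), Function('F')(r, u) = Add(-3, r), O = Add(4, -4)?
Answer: 30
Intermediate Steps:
O = 0
Function('H')(J, w) = 2 (Function('H')(J, w) = Add(Add(-2, Add(-2, 3)), 3) = Add(Add(-2, 1), 3) = Add(-1, 3) = 2)
Mul(Mul(-3, Function('H')(7, O)), Function('F')(-2, -5)) = Mul(Mul(-3, 2), Add(-3, -2)) = Mul(-6, -5) = 30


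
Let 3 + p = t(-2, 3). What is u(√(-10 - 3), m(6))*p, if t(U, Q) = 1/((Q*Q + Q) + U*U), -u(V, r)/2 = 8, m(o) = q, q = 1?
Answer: 47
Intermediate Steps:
m(o) = 1
u(V, r) = -16 (u(V, r) = -2*8 = -16)
t(U, Q) = 1/(Q + Q² + U²) (t(U, Q) = 1/((Q² + Q) + U²) = 1/((Q + Q²) + U²) = 1/(Q + Q² + U²))
p = -47/16 (p = -3 + 1/(3 + 3² + (-2)²) = -3 + 1/(3 + 9 + 4) = -3 + 1/16 = -47/16 ≈ -2.9375)
u(√(-10 - 3), m(6))*p = -16*(-47/16) = 47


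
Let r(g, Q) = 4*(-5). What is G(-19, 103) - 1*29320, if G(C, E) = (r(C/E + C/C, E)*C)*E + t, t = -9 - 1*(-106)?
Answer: 9917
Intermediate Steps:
r(g, Q) = -20
t = 97 (t = -9 + 106 = 97)
G(C, E) = 97 - 20*C*E (G(C, E) = (-20*C)*E + 97 = -20*C*E + 97 = 97 - 20*C*E)
G(-19, 103) - 1*29320 = (97 - 20*(-19)*103) - 1*29320 = (97 + 39140) - 29320 = 39237 - 29320 = 9917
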